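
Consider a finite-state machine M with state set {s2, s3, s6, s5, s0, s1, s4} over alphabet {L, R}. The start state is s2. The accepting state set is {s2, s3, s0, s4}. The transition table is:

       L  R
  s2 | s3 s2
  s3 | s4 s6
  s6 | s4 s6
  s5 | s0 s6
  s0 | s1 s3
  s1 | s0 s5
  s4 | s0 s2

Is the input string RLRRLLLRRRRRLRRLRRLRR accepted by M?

s2 → s2 → s3 → s6 → s6 → s4 → s0 → s1 → s5 → s6 → s6 → s6 → s6 → s4 → s2 → s2 → s3 → s6 → s6 → s4 → s2 → s2
End state s2 is accepting.

Yes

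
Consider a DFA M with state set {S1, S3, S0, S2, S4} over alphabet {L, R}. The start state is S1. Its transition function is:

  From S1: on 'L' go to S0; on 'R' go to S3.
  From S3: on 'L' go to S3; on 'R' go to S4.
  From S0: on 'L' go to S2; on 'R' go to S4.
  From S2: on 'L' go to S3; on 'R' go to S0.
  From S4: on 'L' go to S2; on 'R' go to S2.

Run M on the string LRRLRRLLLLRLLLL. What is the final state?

Trace: S1 -L-> S0 -R-> S4 -R-> S2 -L-> S3 -R-> S4 -R-> S2 -L-> S3 -L-> S3 -L-> S3 -L-> S3 -R-> S4 -L-> S2 -L-> S3 -L-> S3 -L-> S3

S3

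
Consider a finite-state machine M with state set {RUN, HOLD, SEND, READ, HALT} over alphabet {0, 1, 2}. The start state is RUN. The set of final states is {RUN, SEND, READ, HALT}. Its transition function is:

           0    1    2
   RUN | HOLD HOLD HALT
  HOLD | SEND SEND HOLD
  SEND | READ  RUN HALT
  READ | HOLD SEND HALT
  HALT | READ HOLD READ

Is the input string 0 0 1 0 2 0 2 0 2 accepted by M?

Yes

start at RUN
read '0': RUN → HOLD
read '0': HOLD → SEND
read '1': SEND → RUN
read '0': RUN → HOLD
read '2': HOLD → HOLD
read '0': HOLD → SEND
read '2': SEND → HALT
read '0': HALT → READ
read '2': READ → HALT
End state HALT is accepting.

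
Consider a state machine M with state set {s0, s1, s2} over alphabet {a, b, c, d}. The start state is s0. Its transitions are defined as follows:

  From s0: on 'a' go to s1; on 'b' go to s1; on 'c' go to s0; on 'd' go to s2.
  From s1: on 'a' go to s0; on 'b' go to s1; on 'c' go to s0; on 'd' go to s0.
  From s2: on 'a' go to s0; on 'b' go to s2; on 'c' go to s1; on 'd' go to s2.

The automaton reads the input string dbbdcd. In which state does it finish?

s0

start at s0
read 'd': s0 → s2
read 'b': s2 → s2
read 'b': s2 → s2
read 'd': s2 → s2
read 'c': s2 → s1
read 'd': s1 → s0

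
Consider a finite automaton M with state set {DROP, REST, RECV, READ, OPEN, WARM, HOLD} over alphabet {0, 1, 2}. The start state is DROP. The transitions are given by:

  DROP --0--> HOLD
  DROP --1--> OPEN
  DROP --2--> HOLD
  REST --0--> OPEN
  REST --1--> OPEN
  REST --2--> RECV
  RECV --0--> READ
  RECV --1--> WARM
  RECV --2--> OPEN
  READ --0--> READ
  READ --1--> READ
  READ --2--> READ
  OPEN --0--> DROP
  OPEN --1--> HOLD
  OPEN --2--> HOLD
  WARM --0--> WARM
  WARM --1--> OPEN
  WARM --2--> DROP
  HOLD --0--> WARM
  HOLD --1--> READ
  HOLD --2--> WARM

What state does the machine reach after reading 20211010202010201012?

READ

Trace: DROP -2-> HOLD -0-> WARM -2-> DROP -1-> OPEN -1-> HOLD -0-> WARM -1-> OPEN -0-> DROP -2-> HOLD -0-> WARM -2-> DROP -0-> HOLD -1-> READ -0-> READ -2-> READ -0-> READ -1-> READ -0-> READ -1-> READ -2-> READ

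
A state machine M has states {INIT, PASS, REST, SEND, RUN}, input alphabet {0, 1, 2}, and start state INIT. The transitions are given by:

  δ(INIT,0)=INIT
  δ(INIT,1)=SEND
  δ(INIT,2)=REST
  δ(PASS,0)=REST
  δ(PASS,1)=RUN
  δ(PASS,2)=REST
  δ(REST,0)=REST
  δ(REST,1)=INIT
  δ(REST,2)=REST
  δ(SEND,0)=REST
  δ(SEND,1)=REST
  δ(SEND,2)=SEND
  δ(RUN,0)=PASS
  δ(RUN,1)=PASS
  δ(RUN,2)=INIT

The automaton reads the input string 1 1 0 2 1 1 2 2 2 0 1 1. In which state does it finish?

SEND

start at INIT
read '1': INIT → SEND
read '1': SEND → REST
read '0': REST → REST
read '2': REST → REST
read '1': REST → INIT
read '1': INIT → SEND
read '2': SEND → SEND
read '2': SEND → SEND
read '2': SEND → SEND
read '0': SEND → REST
read '1': REST → INIT
read '1': INIT → SEND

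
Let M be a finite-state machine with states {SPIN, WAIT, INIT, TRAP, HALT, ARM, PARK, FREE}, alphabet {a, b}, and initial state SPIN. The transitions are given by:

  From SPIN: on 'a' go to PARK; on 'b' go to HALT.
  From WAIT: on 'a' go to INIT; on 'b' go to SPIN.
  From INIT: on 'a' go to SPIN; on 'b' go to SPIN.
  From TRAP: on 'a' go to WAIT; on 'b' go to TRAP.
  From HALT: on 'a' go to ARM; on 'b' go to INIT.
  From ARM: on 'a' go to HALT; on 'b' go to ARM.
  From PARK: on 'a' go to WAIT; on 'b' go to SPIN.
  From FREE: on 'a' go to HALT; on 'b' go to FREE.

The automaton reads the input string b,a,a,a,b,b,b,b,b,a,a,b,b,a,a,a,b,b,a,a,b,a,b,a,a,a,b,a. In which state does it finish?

PARK

start at SPIN
read 'b': SPIN → HALT
read 'a': HALT → ARM
read 'a': ARM → HALT
read 'a': HALT → ARM
read 'b': ARM → ARM
read 'b': ARM → ARM
read 'b': ARM → ARM
read 'b': ARM → ARM
read 'b': ARM → ARM
read 'a': ARM → HALT
read 'a': HALT → ARM
read 'b': ARM → ARM
read 'b': ARM → ARM
read 'a': ARM → HALT
read 'a': HALT → ARM
read 'a': ARM → HALT
read 'b': HALT → INIT
read 'b': INIT → SPIN
read 'a': SPIN → PARK
read 'a': PARK → WAIT
read 'b': WAIT → SPIN
read 'a': SPIN → PARK
read 'b': PARK → SPIN
read 'a': SPIN → PARK
read 'a': PARK → WAIT
read 'a': WAIT → INIT
read 'b': INIT → SPIN
read 'a': SPIN → PARK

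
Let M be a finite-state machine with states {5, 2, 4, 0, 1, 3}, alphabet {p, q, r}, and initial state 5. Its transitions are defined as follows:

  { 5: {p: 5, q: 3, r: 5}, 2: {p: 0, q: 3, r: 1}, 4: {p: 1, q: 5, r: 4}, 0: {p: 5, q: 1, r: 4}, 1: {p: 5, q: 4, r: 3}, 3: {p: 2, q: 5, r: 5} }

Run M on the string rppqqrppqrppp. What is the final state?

5

5 → 5 → 5 → 5 → 3 → 5 → 5 → 5 → 5 → 3 → 5 → 5 → 5 → 5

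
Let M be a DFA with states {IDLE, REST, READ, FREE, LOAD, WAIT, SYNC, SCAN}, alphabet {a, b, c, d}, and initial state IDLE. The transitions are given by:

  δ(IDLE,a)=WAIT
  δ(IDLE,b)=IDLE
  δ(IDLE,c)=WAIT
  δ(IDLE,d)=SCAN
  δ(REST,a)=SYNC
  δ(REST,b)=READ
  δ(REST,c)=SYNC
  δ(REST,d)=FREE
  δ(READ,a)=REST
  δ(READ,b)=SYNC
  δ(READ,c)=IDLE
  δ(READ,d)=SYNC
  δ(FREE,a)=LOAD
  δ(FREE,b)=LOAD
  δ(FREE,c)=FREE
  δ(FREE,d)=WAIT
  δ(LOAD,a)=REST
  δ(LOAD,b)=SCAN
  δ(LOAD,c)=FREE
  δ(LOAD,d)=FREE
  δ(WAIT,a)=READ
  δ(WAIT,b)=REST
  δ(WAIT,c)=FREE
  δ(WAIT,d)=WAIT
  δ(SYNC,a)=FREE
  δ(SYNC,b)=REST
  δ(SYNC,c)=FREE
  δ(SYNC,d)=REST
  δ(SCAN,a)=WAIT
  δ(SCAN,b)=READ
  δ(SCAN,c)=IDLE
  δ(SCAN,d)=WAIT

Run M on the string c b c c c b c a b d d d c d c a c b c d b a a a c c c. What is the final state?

FREE

start at IDLE
read 'c': IDLE → WAIT
read 'b': WAIT → REST
read 'c': REST → SYNC
read 'c': SYNC → FREE
read 'c': FREE → FREE
read 'b': FREE → LOAD
read 'c': LOAD → FREE
read 'a': FREE → LOAD
read 'b': LOAD → SCAN
read 'd': SCAN → WAIT
read 'd': WAIT → WAIT
read 'd': WAIT → WAIT
read 'c': WAIT → FREE
read 'd': FREE → WAIT
read 'c': WAIT → FREE
read 'a': FREE → LOAD
read 'c': LOAD → FREE
read 'b': FREE → LOAD
read 'c': LOAD → FREE
read 'd': FREE → WAIT
read 'b': WAIT → REST
read 'a': REST → SYNC
read 'a': SYNC → FREE
read 'a': FREE → LOAD
read 'c': LOAD → FREE
read 'c': FREE → FREE
read 'c': FREE → FREE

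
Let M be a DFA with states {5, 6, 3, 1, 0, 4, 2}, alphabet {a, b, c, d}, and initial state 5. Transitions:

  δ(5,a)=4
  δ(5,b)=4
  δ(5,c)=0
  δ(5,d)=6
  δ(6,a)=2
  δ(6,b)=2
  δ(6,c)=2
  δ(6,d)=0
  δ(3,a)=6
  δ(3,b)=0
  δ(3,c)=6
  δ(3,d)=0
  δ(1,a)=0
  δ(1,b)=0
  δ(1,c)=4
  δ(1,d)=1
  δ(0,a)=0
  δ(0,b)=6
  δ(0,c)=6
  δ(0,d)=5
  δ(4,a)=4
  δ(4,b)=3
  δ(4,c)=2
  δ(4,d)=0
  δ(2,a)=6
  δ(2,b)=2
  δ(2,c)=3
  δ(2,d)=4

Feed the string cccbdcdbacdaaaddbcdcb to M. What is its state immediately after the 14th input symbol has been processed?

4

start at 5
read 'c': 5 → 0
read 'c': 0 → 6
read 'c': 6 → 2
read 'b': 2 → 2
read 'd': 2 → 4
read 'c': 4 → 2
read 'd': 2 → 4
read 'b': 4 → 3
read 'a': 3 → 6
read 'c': 6 → 2
read 'd': 2 → 4
read 'a': 4 → 4
read 'a': 4 → 4
read 'a': 4 → 4
After 14 symbols: 4.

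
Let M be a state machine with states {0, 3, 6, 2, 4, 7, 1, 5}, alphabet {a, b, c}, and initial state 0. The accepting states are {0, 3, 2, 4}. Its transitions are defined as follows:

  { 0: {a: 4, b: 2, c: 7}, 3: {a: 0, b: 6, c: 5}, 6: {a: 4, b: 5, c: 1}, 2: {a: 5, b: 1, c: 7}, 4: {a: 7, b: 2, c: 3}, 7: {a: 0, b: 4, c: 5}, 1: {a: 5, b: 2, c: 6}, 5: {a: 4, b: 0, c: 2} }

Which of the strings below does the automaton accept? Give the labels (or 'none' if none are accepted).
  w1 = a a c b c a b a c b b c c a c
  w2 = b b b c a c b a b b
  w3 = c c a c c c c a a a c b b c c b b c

w1, w2

w1: Trace: 0 -a-> 4 -a-> 7 -c-> 5 -b-> 0 -c-> 7 -a-> 0 -b-> 2 -a-> 5 -c-> 2 -b-> 1 -b-> 2 -c-> 7 -c-> 5 -a-> 4 -c-> 3  → end 3, accepted
w2: Trace: 0 -b-> 2 -b-> 1 -b-> 2 -c-> 7 -a-> 0 -c-> 7 -b-> 4 -a-> 7 -b-> 4 -b-> 2  → end 2, accepted
w3: Trace: 0 -c-> 7 -c-> 5 -a-> 4 -c-> 3 -c-> 5 -c-> 2 -c-> 7 -a-> 0 -a-> 4 -a-> 7 -c-> 5 -b-> 0 -b-> 2 -c-> 7 -c-> 5 -b-> 0 -b-> 2 -c-> 7  → end 7, rejected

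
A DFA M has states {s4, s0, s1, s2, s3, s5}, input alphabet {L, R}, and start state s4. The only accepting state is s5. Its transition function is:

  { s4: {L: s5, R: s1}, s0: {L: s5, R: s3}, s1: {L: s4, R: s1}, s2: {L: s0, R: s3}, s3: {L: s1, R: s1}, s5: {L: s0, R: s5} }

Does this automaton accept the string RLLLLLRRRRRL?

No

s4 → s1 → s4 → s5 → s0 → s5 → s0 → s3 → s1 → s1 → s1 → s1 → s4
End state s4 is not accepting.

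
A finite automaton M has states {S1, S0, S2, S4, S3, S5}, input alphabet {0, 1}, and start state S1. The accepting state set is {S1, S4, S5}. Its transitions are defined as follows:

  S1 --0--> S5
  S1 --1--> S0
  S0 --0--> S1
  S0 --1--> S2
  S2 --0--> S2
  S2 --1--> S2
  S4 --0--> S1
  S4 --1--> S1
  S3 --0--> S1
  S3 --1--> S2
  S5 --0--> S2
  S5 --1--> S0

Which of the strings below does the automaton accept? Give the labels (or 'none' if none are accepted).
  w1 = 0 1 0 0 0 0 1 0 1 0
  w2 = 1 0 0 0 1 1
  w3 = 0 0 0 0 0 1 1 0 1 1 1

none

w1: S1 → S5 → S0 → S1 → S5 → S2 → S2 → S2 → S2 → S2 → S2  → end S2, rejected
w2: S1 → S0 → S1 → S5 → S2 → S2 → S2  → end S2, rejected
w3: S1 → S5 → S2 → S2 → S2 → S2 → S2 → S2 → S2 → S2 → S2 → S2  → end S2, rejected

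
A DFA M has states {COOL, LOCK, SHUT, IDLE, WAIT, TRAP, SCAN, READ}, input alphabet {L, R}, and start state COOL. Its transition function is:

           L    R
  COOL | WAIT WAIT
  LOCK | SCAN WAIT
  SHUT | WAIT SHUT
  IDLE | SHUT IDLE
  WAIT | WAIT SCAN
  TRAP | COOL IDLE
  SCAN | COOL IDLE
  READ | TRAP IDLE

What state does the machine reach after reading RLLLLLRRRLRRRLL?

start at COOL
read 'R': COOL → WAIT
read 'L': WAIT → WAIT
read 'L': WAIT → WAIT
read 'L': WAIT → WAIT
read 'L': WAIT → WAIT
read 'L': WAIT → WAIT
read 'R': WAIT → SCAN
read 'R': SCAN → IDLE
read 'R': IDLE → IDLE
read 'L': IDLE → SHUT
read 'R': SHUT → SHUT
read 'R': SHUT → SHUT
read 'R': SHUT → SHUT
read 'L': SHUT → WAIT
read 'L': WAIT → WAIT

WAIT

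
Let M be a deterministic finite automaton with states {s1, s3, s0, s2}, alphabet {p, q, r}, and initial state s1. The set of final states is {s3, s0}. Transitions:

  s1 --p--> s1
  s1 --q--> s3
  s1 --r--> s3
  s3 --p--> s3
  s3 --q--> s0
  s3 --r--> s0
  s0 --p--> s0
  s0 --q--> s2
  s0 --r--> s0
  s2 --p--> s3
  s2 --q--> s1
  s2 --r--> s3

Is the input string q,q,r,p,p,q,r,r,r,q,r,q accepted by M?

Yes

start at s1
read 'q': s1 → s3
read 'q': s3 → s0
read 'r': s0 → s0
read 'p': s0 → s0
read 'p': s0 → s0
read 'q': s0 → s2
read 'r': s2 → s3
read 'r': s3 → s0
read 'r': s0 → s0
read 'q': s0 → s2
read 'r': s2 → s3
read 'q': s3 → s0
End state s0 is accepting.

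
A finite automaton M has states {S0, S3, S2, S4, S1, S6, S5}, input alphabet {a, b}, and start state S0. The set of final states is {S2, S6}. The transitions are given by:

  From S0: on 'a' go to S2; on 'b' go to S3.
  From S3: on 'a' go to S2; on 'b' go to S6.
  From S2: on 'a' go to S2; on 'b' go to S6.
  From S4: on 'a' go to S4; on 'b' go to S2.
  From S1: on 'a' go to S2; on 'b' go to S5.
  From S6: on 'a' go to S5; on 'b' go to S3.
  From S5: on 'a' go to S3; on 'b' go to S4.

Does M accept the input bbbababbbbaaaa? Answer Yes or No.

S0 → S3 → S6 → S3 → S2 → S6 → S5 → S4 → S2 → S6 → S3 → S2 → S2 → S2 → S2
End state S2 is accepting.

Yes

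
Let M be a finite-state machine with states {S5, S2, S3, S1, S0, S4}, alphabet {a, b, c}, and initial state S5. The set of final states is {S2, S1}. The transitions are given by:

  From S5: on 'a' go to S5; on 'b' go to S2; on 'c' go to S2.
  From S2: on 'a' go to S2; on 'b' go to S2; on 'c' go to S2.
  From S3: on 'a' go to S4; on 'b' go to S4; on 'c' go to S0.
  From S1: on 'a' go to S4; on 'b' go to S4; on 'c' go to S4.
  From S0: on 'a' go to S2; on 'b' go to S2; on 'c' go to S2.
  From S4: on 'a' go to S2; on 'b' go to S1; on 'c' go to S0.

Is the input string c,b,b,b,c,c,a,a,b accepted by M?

Yes

S5 → S2 → S2 → S2 → S2 → S2 → S2 → S2 → S2 → S2
End state S2 is accepting.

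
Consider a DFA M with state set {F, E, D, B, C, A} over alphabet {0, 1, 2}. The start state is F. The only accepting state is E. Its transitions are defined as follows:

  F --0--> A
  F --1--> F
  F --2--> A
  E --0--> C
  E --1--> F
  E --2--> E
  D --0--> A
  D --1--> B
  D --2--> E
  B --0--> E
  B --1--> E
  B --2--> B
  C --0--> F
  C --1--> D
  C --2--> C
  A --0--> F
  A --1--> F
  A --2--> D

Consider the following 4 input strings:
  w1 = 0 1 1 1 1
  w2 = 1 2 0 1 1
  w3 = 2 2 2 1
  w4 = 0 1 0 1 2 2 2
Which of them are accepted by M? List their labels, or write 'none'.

w4

w1:
  start at F
  read '0': F → A
  read '1': A → F
  read '1': F → F
  read '1': F → F
  read '1': F → F
  end F, rejected
w2:
  start at F
  read '1': F → F
  read '2': F → A
  read '0': A → F
  read '1': F → F
  read '1': F → F
  end F, rejected
w3:
  start at F
  read '2': F → A
  read '2': A → D
  read '2': D → E
  read '1': E → F
  end F, rejected
w4:
  start at F
  read '0': F → A
  read '1': A → F
  read '0': F → A
  read '1': A → F
  read '2': F → A
  read '2': A → D
  read '2': D → E
  end E, accepted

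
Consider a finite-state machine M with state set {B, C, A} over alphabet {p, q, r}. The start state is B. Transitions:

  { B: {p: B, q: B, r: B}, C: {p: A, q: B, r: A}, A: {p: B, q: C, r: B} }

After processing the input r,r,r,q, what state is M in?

B

Trace: B -r-> B -r-> B -r-> B -q-> B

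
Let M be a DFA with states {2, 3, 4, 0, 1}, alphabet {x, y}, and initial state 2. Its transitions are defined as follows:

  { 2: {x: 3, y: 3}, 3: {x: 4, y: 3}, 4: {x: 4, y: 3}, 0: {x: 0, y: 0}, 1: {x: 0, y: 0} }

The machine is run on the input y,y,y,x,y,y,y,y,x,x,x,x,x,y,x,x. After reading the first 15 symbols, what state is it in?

Trace: 2 -y-> 3 -y-> 3 -y-> 3 -x-> 4 -y-> 3 -y-> 3 -y-> 3 -y-> 3 -x-> 4 -x-> 4 -x-> 4 -x-> 4 -x-> 4 -y-> 3 -x-> 4
After 15 symbols: 4.

4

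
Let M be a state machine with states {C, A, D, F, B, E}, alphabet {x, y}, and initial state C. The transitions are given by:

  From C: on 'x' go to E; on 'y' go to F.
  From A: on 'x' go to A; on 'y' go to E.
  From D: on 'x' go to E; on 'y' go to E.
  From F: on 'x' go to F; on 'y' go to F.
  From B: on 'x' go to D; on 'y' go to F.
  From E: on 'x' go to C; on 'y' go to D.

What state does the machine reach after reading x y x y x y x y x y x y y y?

D

C → E → D → E → D → E → D → E → D → E → D → E → D → E → D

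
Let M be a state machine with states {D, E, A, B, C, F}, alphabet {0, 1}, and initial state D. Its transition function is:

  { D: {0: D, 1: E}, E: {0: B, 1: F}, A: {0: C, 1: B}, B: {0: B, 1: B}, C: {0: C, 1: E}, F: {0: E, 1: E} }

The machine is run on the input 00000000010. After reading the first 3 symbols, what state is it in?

D → D → D → D
After 3 symbols: D.

D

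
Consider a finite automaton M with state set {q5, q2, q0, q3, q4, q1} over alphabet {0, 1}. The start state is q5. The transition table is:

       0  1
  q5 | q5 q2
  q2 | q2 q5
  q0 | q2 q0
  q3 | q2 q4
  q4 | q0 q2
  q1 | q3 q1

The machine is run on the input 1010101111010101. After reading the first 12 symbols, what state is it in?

q5

start at q5
read '1': q5 → q2
read '0': q2 → q2
read '1': q2 → q5
read '0': q5 → q5
read '1': q5 → q2
read '0': q2 → q2
read '1': q2 → q5
read '1': q5 → q2
read '1': q2 → q5
read '1': q5 → q2
read '0': q2 → q2
read '1': q2 → q5
After 12 symbols: q5.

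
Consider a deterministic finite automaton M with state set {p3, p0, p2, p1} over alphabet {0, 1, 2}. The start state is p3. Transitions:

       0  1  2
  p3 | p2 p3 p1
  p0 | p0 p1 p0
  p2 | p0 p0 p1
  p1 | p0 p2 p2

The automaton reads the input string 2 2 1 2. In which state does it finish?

p0

Trace: p3 -2-> p1 -2-> p2 -1-> p0 -2-> p0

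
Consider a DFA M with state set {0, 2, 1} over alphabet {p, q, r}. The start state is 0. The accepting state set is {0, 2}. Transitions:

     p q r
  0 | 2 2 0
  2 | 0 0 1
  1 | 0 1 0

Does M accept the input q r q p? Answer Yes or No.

start at 0
read 'q': 0 → 2
read 'r': 2 → 1
read 'q': 1 → 1
read 'p': 1 → 0
End state 0 is accepting.

Yes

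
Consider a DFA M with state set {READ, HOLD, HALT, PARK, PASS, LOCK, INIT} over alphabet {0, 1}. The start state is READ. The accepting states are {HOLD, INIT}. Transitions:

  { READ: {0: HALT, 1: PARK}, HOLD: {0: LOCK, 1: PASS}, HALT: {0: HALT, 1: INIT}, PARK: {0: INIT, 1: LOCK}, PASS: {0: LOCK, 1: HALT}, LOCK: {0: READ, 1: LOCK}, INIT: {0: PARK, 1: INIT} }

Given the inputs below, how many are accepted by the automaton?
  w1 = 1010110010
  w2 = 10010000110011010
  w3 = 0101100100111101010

1

w1: READ → PARK → INIT → INIT → PARK → LOCK → LOCK → READ → HALT → INIT → PARK  → end PARK, rejected
w2: READ → PARK → INIT → PARK → LOCK → READ → HALT → HALT → HALT → INIT → INIT → PARK → INIT → INIT → INIT → PARK → LOCK → READ  → end READ, rejected
w3: READ → HALT → INIT → PARK → LOCK → LOCK → READ → HALT → INIT → PARK → INIT → INIT → INIT → INIT → INIT → PARK → LOCK → READ → PARK → INIT  → end INIT, accepted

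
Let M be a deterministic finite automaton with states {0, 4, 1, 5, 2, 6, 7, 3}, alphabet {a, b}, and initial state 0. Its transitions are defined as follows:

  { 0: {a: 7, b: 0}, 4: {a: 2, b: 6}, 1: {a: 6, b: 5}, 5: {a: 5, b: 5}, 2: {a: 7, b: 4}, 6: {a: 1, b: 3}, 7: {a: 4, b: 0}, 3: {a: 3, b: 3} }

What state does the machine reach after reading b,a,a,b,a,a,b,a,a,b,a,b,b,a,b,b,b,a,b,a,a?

start at 0
read 'b': 0 → 0
read 'a': 0 → 7
read 'a': 7 → 4
read 'b': 4 → 6
read 'a': 6 → 1
read 'a': 1 → 6
read 'b': 6 → 3
read 'a': 3 → 3
read 'a': 3 → 3
read 'b': 3 → 3
read 'a': 3 → 3
read 'b': 3 → 3
read 'b': 3 → 3
read 'a': 3 → 3
read 'b': 3 → 3
read 'b': 3 → 3
read 'b': 3 → 3
read 'a': 3 → 3
read 'b': 3 → 3
read 'a': 3 → 3
read 'a': 3 → 3

3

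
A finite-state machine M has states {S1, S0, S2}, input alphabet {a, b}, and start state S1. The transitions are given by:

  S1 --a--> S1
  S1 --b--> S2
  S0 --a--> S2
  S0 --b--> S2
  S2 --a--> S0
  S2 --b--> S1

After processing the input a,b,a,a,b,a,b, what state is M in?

S2

start at S1
read 'a': S1 → S1
read 'b': S1 → S2
read 'a': S2 → S0
read 'a': S0 → S2
read 'b': S2 → S1
read 'a': S1 → S1
read 'b': S1 → S2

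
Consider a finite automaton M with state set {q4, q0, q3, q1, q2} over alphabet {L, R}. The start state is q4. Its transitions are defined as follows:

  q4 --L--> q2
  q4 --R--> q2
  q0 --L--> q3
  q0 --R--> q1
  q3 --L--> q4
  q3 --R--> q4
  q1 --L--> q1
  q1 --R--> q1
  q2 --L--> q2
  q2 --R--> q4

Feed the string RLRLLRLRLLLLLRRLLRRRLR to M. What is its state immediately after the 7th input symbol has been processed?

Trace: q4 -R-> q2 -L-> q2 -R-> q4 -L-> q2 -L-> q2 -R-> q4 -L-> q2
After 7 symbols: q2.

q2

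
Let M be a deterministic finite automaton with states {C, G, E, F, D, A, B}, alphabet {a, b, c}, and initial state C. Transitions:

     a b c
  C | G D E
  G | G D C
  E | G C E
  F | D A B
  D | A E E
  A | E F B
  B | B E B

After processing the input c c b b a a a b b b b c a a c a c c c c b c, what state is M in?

Trace: C -c-> E -c-> E -b-> C -b-> D -a-> A -a-> E -a-> G -b-> D -b-> E -b-> C -b-> D -c-> E -a-> G -a-> G -c-> C -a-> G -c-> C -c-> E -c-> E -c-> E -b-> C -c-> E

E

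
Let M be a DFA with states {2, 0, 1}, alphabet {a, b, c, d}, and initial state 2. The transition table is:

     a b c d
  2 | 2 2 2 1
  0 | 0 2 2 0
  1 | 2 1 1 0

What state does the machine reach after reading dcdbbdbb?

start at 2
read 'd': 2 → 1
read 'c': 1 → 1
read 'd': 1 → 0
read 'b': 0 → 2
read 'b': 2 → 2
read 'd': 2 → 1
read 'b': 1 → 1
read 'b': 1 → 1

1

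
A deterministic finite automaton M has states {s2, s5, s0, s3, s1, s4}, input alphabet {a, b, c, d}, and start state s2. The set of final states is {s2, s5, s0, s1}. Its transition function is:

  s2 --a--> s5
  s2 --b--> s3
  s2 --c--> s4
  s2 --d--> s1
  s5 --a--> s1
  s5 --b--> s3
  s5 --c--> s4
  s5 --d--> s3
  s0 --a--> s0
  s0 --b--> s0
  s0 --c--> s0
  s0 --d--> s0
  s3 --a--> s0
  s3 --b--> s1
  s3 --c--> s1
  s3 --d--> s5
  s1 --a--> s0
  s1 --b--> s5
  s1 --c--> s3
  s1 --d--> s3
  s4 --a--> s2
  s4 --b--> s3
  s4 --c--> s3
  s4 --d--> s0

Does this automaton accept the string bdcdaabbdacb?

start at s2
read 'b': s2 → s3
read 'd': s3 → s5
read 'c': s5 → s4
read 'd': s4 → s0
read 'a': s0 → s0
read 'a': s0 → s0
read 'b': s0 → s0
read 'b': s0 → s0
read 'd': s0 → s0
read 'a': s0 → s0
read 'c': s0 → s0
read 'b': s0 → s0
End state s0 is accepting.

Yes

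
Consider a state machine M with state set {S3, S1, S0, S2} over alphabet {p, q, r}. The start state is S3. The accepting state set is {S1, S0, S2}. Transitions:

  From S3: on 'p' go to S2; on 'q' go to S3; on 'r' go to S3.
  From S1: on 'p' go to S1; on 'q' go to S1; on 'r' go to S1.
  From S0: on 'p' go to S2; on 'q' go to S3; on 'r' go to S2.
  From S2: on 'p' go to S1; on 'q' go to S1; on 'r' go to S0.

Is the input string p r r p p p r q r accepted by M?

Yes

start at S3
read 'p': S3 → S2
read 'r': S2 → S0
read 'r': S0 → S2
read 'p': S2 → S1
read 'p': S1 → S1
read 'p': S1 → S1
read 'r': S1 → S1
read 'q': S1 → S1
read 'r': S1 → S1
End state S1 is accepting.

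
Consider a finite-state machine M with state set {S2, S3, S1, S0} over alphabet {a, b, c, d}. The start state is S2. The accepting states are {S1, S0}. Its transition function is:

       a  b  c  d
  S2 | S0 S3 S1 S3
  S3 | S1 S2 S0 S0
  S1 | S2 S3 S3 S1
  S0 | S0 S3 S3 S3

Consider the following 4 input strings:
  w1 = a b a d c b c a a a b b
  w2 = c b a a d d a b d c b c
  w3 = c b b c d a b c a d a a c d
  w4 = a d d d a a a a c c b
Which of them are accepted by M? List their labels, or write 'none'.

w1: Trace: S2 -a-> S0 -b-> S3 -a-> S1 -d-> S1 -c-> S3 -b-> S2 -c-> S1 -a-> S2 -a-> S0 -a-> S0 -b-> S3 -b-> S2  → end S2, rejected
w2: Trace: S2 -c-> S1 -b-> S3 -a-> S1 -a-> S2 -d-> S3 -d-> S0 -a-> S0 -b-> S3 -d-> S0 -c-> S3 -b-> S2 -c-> S1  → end S1, accepted
w3: Trace: S2 -c-> S1 -b-> S3 -b-> S2 -c-> S1 -d-> S1 -a-> S2 -b-> S3 -c-> S0 -a-> S0 -d-> S3 -a-> S1 -a-> S2 -c-> S1 -d-> S1  → end S1, accepted
w4: Trace: S2 -a-> S0 -d-> S3 -d-> S0 -d-> S3 -a-> S1 -a-> S2 -a-> S0 -a-> S0 -c-> S3 -c-> S0 -b-> S3  → end S3, rejected

w2, w3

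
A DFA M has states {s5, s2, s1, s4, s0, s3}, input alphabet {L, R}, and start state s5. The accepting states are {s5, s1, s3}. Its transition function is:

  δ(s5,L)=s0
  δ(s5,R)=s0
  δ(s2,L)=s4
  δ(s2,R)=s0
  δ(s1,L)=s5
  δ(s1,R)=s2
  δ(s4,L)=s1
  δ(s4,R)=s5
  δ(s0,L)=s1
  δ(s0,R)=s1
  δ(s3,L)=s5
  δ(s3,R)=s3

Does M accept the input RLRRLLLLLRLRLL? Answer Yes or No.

Yes

start at s5
read 'R': s5 → s0
read 'L': s0 → s1
read 'R': s1 → s2
read 'R': s2 → s0
read 'L': s0 → s1
read 'L': s1 → s5
read 'L': s5 → s0
read 'L': s0 → s1
read 'L': s1 → s5
read 'R': s5 → s0
read 'L': s0 → s1
read 'R': s1 → s2
read 'L': s2 → s4
read 'L': s4 → s1
End state s1 is accepting.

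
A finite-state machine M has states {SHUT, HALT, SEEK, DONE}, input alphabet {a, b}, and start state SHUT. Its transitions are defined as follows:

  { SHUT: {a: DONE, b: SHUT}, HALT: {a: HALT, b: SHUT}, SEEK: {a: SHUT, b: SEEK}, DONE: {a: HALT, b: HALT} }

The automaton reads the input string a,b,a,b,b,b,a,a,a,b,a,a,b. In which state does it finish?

SHUT → DONE → HALT → HALT → SHUT → SHUT → SHUT → DONE → HALT → HALT → SHUT → DONE → HALT → SHUT

SHUT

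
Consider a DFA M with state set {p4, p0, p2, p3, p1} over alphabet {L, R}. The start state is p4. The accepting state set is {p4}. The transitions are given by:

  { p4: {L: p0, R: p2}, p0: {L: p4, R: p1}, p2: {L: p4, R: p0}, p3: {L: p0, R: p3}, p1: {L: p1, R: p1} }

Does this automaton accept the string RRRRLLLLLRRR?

p4 → p2 → p0 → p1 → p1 → p1 → p1 → p1 → p1 → p1 → p1 → p1 → p1
End state p1 is not accepting.

No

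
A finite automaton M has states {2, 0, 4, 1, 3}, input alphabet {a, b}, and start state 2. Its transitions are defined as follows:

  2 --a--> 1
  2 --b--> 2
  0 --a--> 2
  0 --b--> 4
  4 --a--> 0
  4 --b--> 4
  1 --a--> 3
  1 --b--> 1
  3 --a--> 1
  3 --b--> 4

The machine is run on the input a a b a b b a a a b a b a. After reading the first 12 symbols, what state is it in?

4

start at 2
read 'a': 2 → 1
read 'a': 1 → 3
read 'b': 3 → 4
read 'a': 4 → 0
read 'b': 0 → 4
read 'b': 4 → 4
read 'a': 4 → 0
read 'a': 0 → 2
read 'a': 2 → 1
read 'b': 1 → 1
read 'a': 1 → 3
read 'b': 3 → 4
After 12 symbols: 4.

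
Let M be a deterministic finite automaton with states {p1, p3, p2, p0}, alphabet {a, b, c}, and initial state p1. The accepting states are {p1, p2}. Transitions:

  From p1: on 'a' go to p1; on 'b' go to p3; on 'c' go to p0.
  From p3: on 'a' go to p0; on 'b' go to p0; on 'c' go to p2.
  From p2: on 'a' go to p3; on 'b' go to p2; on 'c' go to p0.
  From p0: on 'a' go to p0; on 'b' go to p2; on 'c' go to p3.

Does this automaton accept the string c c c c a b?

Yes

Trace: p1 -c-> p0 -c-> p3 -c-> p2 -c-> p0 -a-> p0 -b-> p2
End state p2 is accepting.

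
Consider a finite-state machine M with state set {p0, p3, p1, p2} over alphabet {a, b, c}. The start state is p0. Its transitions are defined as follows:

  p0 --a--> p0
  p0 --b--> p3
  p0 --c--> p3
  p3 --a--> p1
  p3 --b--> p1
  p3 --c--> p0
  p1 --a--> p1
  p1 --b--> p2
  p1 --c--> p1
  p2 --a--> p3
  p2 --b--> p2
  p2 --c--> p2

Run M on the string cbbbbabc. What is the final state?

Trace: p0 -c-> p3 -b-> p1 -b-> p2 -b-> p2 -b-> p2 -a-> p3 -b-> p1 -c-> p1

p1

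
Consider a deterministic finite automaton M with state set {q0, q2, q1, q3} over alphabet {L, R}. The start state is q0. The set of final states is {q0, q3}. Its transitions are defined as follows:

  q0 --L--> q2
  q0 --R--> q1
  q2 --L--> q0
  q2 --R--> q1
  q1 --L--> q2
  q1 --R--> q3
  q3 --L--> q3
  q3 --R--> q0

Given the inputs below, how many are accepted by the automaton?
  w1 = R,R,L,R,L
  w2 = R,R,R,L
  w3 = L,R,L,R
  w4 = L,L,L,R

0

w1: q0 → q1 → q3 → q3 → q0 → q2  → end q2, rejected
w2: q0 → q1 → q3 → q0 → q2  → end q2, rejected
w3: q0 → q2 → q1 → q2 → q1  → end q1, rejected
w4: q0 → q2 → q0 → q2 → q1  → end q1, rejected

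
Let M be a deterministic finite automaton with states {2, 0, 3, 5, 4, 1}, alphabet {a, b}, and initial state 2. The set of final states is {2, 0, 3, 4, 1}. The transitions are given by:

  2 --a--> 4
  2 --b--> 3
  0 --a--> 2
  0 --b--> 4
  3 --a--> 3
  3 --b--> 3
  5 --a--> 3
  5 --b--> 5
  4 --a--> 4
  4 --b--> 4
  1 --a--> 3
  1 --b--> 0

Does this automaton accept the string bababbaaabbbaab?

Yes

2 → 3 → 3 → 3 → 3 → 3 → 3 → 3 → 3 → 3 → 3 → 3 → 3 → 3 → 3 → 3
End state 3 is accepting.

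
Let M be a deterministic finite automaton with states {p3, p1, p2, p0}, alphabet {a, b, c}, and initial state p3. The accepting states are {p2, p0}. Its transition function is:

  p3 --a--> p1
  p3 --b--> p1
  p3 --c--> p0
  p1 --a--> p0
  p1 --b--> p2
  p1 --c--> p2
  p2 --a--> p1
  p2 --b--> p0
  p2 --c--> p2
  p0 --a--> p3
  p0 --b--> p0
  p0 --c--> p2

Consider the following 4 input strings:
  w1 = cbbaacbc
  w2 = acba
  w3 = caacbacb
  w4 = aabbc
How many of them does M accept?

3

w1:
  start at p3
  read 'c': p3 → p0
  read 'b': p0 → p0
  read 'b': p0 → p0
  read 'a': p0 → p3
  read 'a': p3 → p1
  read 'c': p1 → p2
  read 'b': p2 → p0
  read 'c': p0 → p2
  end p2, accepted
w2:
  start at p3
  read 'a': p3 → p1
  read 'c': p1 → p2
  read 'b': p2 → p0
  read 'a': p0 → p3
  end p3, rejected
w3:
  start at p3
  read 'c': p3 → p0
  read 'a': p0 → p3
  read 'a': p3 → p1
  read 'c': p1 → p2
  read 'b': p2 → p0
  read 'a': p0 → p3
  read 'c': p3 → p0
  read 'b': p0 → p0
  end p0, accepted
w4:
  start at p3
  read 'a': p3 → p1
  read 'a': p1 → p0
  read 'b': p0 → p0
  read 'b': p0 → p0
  read 'c': p0 → p2
  end p2, accepted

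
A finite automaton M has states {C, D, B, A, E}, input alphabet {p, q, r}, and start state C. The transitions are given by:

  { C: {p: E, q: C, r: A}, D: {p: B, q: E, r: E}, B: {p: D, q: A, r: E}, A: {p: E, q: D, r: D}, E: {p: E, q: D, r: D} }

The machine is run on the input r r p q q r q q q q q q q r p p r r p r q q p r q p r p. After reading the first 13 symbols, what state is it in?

Trace: C -r-> A -r-> D -p-> B -q-> A -q-> D -r-> E -q-> D -q-> E -q-> D -q-> E -q-> D -q-> E -q-> D
After 13 symbols: D.

D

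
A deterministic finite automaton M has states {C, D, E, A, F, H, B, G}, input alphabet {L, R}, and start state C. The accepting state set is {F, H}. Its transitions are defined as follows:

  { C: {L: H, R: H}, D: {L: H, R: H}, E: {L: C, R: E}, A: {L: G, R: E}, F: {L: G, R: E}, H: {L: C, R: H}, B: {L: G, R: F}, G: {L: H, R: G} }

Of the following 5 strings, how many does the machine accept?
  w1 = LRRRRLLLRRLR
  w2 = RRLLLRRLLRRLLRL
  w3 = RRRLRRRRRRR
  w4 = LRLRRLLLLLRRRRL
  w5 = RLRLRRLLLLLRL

w1: C → H → H → H → H → H → C → H → C → H → H → C → H  → end H, accepted
w2: C → H → H → C → H → C → H → H → C → H → H → H → C → H → H → C  → end C, rejected
w3: C → H → H → H → C → H → H → H → H → H → H → H  → end H, accepted
w4: C → H → H → C → H → H → C → H → C → H → C → H → H → H → H → C  → end C, rejected
w5: C → H → C → H → C → H → H → C → H → C → H → C → H → C  → end C, rejected

2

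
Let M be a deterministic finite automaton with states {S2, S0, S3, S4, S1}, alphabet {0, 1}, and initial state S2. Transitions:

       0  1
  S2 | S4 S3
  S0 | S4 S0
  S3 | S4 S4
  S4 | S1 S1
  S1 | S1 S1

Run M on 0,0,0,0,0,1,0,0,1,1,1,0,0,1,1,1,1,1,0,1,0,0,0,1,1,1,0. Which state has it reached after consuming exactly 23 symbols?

start at S2
read '0': S2 → S4
read '0': S4 → S1
read '0': S1 → S1
read '0': S1 → S1
read '0': S1 → S1
read '1': S1 → S1
read '0': S1 → S1
read '0': S1 → S1
read '1': S1 → S1
read '1': S1 → S1
read '1': S1 → S1
read '0': S1 → S1
read '0': S1 → S1
read '1': S1 → S1
read '1': S1 → S1
read '1': S1 → S1
read '1': S1 → S1
read '1': S1 → S1
read '0': S1 → S1
read '1': S1 → S1
read '0': S1 → S1
read '0': S1 → S1
read '0': S1 → S1
After 23 symbols: S1.

S1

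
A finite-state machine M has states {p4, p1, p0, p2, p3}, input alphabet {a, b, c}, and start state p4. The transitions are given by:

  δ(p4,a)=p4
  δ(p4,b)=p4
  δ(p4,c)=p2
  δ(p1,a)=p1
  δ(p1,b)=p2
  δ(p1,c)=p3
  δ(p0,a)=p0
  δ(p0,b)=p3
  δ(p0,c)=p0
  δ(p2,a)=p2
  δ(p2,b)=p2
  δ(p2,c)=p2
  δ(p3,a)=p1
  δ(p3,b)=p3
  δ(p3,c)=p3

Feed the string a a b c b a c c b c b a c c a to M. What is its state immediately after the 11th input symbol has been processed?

start at p4
read 'a': p4 → p4
read 'a': p4 → p4
read 'b': p4 → p4
read 'c': p4 → p2
read 'b': p2 → p2
read 'a': p2 → p2
read 'c': p2 → p2
read 'c': p2 → p2
read 'b': p2 → p2
read 'c': p2 → p2
read 'b': p2 → p2
After 11 symbols: p2.

p2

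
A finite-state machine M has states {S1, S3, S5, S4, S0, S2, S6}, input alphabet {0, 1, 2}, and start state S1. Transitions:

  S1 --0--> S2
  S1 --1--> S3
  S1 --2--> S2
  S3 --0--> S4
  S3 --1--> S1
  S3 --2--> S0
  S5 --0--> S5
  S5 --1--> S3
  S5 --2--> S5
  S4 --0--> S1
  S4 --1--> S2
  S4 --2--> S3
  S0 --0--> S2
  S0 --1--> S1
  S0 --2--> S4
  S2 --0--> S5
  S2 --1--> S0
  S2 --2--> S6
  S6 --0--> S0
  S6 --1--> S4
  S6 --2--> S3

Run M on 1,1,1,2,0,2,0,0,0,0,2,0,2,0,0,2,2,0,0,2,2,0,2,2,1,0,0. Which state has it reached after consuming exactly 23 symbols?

S1 → S3 → S1 → S3 → S0 → S2 → S6 → S0 → S2 → S5 → S5 → S5 → S5 → S5 → S5 → S5 → S5 → S5 → S5 → S5 → S5 → S5 → S5 → S5
After 23 symbols: S5.

S5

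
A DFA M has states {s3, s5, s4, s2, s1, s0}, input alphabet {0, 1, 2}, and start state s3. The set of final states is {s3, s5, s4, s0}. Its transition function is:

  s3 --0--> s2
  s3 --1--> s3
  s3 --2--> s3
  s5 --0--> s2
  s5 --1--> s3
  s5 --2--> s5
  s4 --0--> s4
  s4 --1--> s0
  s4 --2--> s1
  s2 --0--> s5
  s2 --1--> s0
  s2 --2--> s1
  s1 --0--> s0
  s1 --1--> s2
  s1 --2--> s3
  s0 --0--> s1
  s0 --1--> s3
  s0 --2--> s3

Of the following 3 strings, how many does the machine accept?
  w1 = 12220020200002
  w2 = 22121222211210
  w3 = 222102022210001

w1:
  start at s3
  read '1': s3 → s3
  read '2': s3 → s3
  read '2': s3 → s3
  read '2': s3 → s3
  read '0': s3 → s2
  read '0': s2 → s5
  read '2': s5 → s5
  read '0': s5 → s2
  read '2': s2 → s1
  read '0': s1 → s0
  read '0': s0 → s1
  read '0': s1 → s0
  read '0': s0 → s1
  read '2': s1 → s3
  end s3, accepted
w2:
  start at s3
  read '2': s3 → s3
  read '2': s3 → s3
  read '1': s3 → s3
  read '2': s3 → s3
  read '1': s3 → s3
  read '2': s3 → s3
  read '2': s3 → s3
  read '2': s3 → s3
  read '2': s3 → s3
  read '1': s3 → s3
  read '1': s3 → s3
  read '2': s3 → s3
  read '1': s3 → s3
  read '0': s3 → s2
  end s2, rejected
w3:
  start at s3
  read '2': s3 → s3
  read '2': s3 → s3
  read '2': s3 → s3
  read '1': s3 → s3
  read '0': s3 → s2
  read '2': s2 → s1
  read '0': s1 → s0
  read '2': s0 → s3
  read '2': s3 → s3
  read '2': s3 → s3
  read '1': s3 → s3
  read '0': s3 → s2
  read '0': s2 → s5
  read '0': s5 → s2
  read '1': s2 → s0
  end s0, accepted

2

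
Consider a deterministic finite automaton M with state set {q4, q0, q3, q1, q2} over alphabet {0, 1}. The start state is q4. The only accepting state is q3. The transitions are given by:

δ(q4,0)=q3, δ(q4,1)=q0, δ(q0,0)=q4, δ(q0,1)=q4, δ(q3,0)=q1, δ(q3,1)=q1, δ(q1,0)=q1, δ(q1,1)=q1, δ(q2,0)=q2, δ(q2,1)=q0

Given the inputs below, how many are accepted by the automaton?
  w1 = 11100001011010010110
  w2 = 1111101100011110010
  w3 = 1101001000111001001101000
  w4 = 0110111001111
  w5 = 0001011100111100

0

w1: q4 → q0 → q4 → q0 → q4 → q3 → q1 → q1 → q1 → q1 → q1 → q1 → q1 → q1 → q1 → q1 → q1 → q1 → q1 → q1 → q1  → end q1, rejected
w2: q4 → q0 → q4 → q0 → q4 → q0 → q4 → q0 → q4 → q3 → q1 → q1 → q1 → q1 → q1 → q1 → q1 → q1 → q1 → q1  → end q1, rejected
w3: q4 → q0 → q4 → q3 → q1 → q1 → q1 → q1 → q1 → q1 → q1 → q1 → q1 → q1 → q1 → q1 → q1 → q1 → q1 → q1 → q1 → q1 → q1 → q1 → q1 → q1  → end q1, rejected
w4: q4 → q3 → q1 → q1 → q1 → q1 → q1 → q1 → q1 → q1 → q1 → q1 → q1 → q1  → end q1, rejected
w5: q4 → q3 → q1 → q1 → q1 → q1 → q1 → q1 → q1 → q1 → q1 → q1 → q1 → q1 → q1 → q1 → q1  → end q1, rejected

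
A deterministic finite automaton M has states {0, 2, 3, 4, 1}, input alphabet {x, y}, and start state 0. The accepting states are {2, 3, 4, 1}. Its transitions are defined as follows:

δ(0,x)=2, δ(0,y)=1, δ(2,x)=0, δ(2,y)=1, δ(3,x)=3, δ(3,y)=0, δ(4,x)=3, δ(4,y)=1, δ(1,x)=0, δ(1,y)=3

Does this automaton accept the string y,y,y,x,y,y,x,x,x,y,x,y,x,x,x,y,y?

0 → 1 → 3 → 0 → 2 → 1 → 3 → 3 → 3 → 3 → 0 → 2 → 1 → 0 → 2 → 0 → 1 → 3
End state 3 is accepting.

Yes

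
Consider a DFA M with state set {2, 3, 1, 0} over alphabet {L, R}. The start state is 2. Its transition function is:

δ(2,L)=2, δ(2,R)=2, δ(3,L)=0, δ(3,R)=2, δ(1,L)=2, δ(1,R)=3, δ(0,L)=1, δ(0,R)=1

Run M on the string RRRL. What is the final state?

2

start at 2
read 'R': 2 → 2
read 'R': 2 → 2
read 'R': 2 → 2
read 'L': 2 → 2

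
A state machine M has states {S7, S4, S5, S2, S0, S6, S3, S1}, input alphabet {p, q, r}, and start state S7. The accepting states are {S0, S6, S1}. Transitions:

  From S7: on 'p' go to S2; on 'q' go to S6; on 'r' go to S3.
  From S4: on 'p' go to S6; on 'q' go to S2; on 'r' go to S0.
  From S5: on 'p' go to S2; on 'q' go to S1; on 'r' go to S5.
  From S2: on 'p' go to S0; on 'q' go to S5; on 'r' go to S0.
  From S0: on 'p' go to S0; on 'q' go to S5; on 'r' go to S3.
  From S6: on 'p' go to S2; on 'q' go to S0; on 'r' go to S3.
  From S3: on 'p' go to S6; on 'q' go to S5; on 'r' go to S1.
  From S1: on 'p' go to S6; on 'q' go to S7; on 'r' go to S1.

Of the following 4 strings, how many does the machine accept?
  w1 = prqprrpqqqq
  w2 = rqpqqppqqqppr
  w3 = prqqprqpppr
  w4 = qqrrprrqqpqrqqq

w1:
  start at S7
  read 'p': S7 → S2
  read 'r': S2 → S0
  read 'q': S0 → S5
  read 'p': S5 → S2
  read 'r': S2 → S0
  read 'r': S0 → S3
  read 'p': S3 → S6
  read 'q': S6 → S0
  read 'q': S0 → S5
  read 'q': S5 → S1
  read 'q': S1 → S7
  end S7, rejected
w2:
  start at S7
  read 'r': S7 → S3
  read 'q': S3 → S5
  read 'p': S5 → S2
  read 'q': S2 → S5
  read 'q': S5 → S1
  read 'p': S1 → S6
  read 'p': S6 → S2
  read 'q': S2 → S5
  read 'q': S5 → S1
  read 'q': S1 → S7
  read 'p': S7 → S2
  read 'p': S2 → S0
  read 'r': S0 → S3
  end S3, rejected
w3:
  start at S7
  read 'p': S7 → S2
  read 'r': S2 → S0
  read 'q': S0 → S5
  read 'q': S5 → S1
  read 'p': S1 → S6
  read 'r': S6 → S3
  read 'q': S3 → S5
  read 'p': S5 → S2
  read 'p': S2 → S0
  read 'p': S0 → S0
  read 'r': S0 → S3
  end S3, rejected
w4:
  start at S7
  read 'q': S7 → S6
  read 'q': S6 → S0
  read 'r': S0 → S3
  read 'r': S3 → S1
  read 'p': S1 → S6
  read 'r': S6 → S3
  read 'r': S3 → S1
  read 'q': S1 → S7
  read 'q': S7 → S6
  read 'p': S6 → S2
  read 'q': S2 → S5
  read 'r': S5 → S5
  read 'q': S5 → S1
  read 'q': S1 → S7
  read 'q': S7 → S6
  end S6, accepted

1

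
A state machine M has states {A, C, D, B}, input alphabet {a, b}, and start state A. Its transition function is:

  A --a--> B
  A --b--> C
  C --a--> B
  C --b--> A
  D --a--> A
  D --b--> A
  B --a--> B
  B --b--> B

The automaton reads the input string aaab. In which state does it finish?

start at A
read 'a': A → B
read 'a': B → B
read 'a': B → B
read 'b': B → B

B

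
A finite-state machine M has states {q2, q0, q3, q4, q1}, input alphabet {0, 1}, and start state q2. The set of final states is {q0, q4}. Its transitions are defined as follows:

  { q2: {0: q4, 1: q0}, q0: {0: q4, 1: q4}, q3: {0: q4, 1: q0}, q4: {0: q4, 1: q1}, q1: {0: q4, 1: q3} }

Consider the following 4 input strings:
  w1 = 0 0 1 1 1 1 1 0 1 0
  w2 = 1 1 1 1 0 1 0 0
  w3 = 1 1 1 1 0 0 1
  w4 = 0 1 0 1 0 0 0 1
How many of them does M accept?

2

w1: q2 → q4 → q4 → q1 → q3 → q0 → q4 → q1 → q4 → q1 → q4  → end q4, accepted
w2: q2 → q0 → q4 → q1 → q3 → q4 → q1 → q4 → q4  → end q4, accepted
w3: q2 → q0 → q4 → q1 → q3 → q4 → q4 → q1  → end q1, rejected
w4: q2 → q4 → q1 → q4 → q1 → q4 → q4 → q4 → q1  → end q1, rejected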